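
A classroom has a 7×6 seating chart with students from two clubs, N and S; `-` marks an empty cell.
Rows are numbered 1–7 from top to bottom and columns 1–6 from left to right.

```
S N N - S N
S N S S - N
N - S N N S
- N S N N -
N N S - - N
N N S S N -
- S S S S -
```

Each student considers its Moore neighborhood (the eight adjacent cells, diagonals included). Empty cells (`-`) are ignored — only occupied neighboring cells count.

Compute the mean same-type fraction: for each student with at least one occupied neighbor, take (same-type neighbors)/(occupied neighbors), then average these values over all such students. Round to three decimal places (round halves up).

0.536

Row 1: (1,1)S 1/3 · (1,2)N 2/5 · (1,3)N 2/4 · (1,5)S 1/3 · (1,6)N 1/2
Row 2: (2,1)S 1/4 · (2,2)N 3/7 · (2,3)S 2/6 · (2,4)S 3/6 · (2,6)N 2/4
Row 3: (3,1)N 2/3 · (3,3)S 3/7 · (3,4)N 3/7 · (3,5)N 4/6 · (3,6)S 0/3
Row 4: (4,2)N 3/6 · (4,3)S 2/6 · (4,4)N 3/6 · (4,5)N 4/5
Row 5: (5,1)N 4/4 · (5,2)N 4/7 · (5,3)S 3/7 · (5,6)N 2/2
Row 6: (6,1)N 3/4 · (6,2)N 3/7 · (6,3)S 5/7 · (6,4)S 5/6 · (6,5)N 1/4
Row 7: (7,2)S 2/4 · (7,3)S 4/5 · (7,4)S 4/5 · (7,5)S 2/3
Sum over 32 students: 1/3 + 2/5 + 2/4 + 1/3 + 1/2 + 1/4 + 3/7 + 2/6 + 3/6 + 2/4 + 2/3 + 3/7 + 3/7 + 4/6 + 0/3 + 3/6 + 2/6 + 3/6 + 4/5 + 4/4 + 4/7 + 3/7 + 2/2 + 3/4 + 3/7 + 5/7 + 5/6 + 1/4 + 2/4 + 4/5 + 4/5 + 2/3 = 7201/420; mean = 7201/420 ÷ 32 = 7201/13440 = 0.535788… → 0.536.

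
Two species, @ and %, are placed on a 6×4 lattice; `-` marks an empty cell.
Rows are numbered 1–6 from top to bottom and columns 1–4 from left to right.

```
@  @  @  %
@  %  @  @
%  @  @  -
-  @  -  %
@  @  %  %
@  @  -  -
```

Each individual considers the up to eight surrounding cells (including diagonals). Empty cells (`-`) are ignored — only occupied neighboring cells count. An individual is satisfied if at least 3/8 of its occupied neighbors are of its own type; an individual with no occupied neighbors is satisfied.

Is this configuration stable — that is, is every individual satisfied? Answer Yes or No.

Row 1: (1,1)@ 2/3 satisfied · (1,2)@ 4/5 satisfied · (1,3)@ 3/5 satisfied · (1,4)% 0/3 not
Row 2: (2,1)@ 3/5 satisfied · (2,2)% 1/8 not · (2,3)@ 5/7 satisfied · (2,4)@ 3/4 satisfied
Row 3: (3,1)% 1/4 not · (3,2)@ 4/6 satisfied · (3,3)@ 4/6 satisfied
Row 4: (4,2)@ 4/6 satisfied · (4,4)% 2/3 satisfied
Row 5: (5,1)@ 4/4 satisfied · (5,2)@ 4/5 satisfied · (5,3)% 2/5 satisfied · (5,4)% 2/2 satisfied
Row 6: (6,1)@ 3/3 satisfied · (6,2)@ 3/4 satisfied
For instance (1,4) has only 0/3 same-type neighbors, below 3/8.

No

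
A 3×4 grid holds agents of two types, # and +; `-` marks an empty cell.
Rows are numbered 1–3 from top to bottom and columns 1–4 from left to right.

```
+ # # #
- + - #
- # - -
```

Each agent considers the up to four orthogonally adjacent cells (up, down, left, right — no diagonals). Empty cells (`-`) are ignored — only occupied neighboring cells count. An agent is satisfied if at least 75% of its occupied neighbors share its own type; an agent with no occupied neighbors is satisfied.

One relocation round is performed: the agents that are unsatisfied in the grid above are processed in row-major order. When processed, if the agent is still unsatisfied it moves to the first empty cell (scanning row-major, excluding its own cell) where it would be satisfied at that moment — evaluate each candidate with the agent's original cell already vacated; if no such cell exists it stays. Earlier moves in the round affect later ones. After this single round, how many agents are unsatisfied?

0

Initially unsatisfied (in order): (1,1), (1,2), (2,2), (3,2).
  (1,1) → (2,1).
  (1,2) → (3,3).
  (2,2) → (1,1).
  (3,2): now satisfied by earlier moves; stays.
Resulting grid:
+ - # #
+ - - #
- # # -
All satisfied now.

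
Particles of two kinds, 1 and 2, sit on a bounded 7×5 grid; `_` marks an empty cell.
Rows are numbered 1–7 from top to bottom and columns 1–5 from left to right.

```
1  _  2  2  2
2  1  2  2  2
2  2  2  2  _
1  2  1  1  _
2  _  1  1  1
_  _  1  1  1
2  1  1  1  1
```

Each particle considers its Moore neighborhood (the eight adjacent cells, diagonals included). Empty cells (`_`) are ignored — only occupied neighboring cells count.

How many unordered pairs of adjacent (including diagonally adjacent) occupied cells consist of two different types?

Scan each occupied cell's neighbors to the right and below (and the two forward diagonals) so each pair is counted once.
Row 1: 1(1,1)–2(2,1)≠ 1(1,1)–1(2,2)= 2(1,3)–2(1,4)= 2(1,3)–2(2,3)= 2(1,3)–2(2,4)= 2(1,3)–1(2,2)≠ 2(1,4)–2(1,5)= 2(1,4)–2(2,4)= 2(1,4)–2(2,5)= 2(1,4)–2(2,3)= 2(1,5)–2(2,5)= 2(1,5)–2(2,4)=  → 2/12 unlike.
Row 2: 2(2,1)–1(2,2)≠ 2(2,1)–2(3,1)= 2(2,1)–2(3,2)= 1(2,2)–2(2,3)≠ 1(2,2)–2(3,2)≠ 1(2,2)–2(3,3)≠ 1(2,2)–2(3,1)≠ 2(2,3)–2(2,4)= 2(2,3)–2(3,3)= 2(2,3)–2(3,4)= 2(2,3)–2(3,2)= 2(2,4)–2(2,5)= 2(2,4)–2(3,4)= 2(2,4)–2(3,3)= 2(2,5)–2(3,4)=  → 5/15 unlike.
Row 3: 2(3,1)–2(3,2)= 2(3,1)–1(4,1)≠ 2(3,1)–2(4,2)= 2(3,2)–2(3,3)= 2(3,2)–2(4,2)= 2(3,2)–1(4,3)≠ 2(3,2)–1(4,1)≠ 2(3,3)–2(3,4)= 2(3,3)–1(4,3)≠ 2(3,3)–1(4,4)≠ 2(3,3)–2(4,2)= 2(3,4)–1(4,4)≠ 2(3,4)–1(4,3)≠  → 7/13 unlike.
Row 4: 1(4,1)–2(4,2)≠ 1(4,1)–2(5,1)≠ 2(4,2)–1(4,3)≠ 2(4,2)–1(5,3)≠ 2(4,2)–2(5,1)= 1(4,3)–1(4,4)= 1(4,3)–1(5,3)= 1(4,3)–1(5,4)= 1(4,4)–1(5,4)= 1(4,4)–1(5,5)= 1(4,4)–1(5,3)=  → 4/11 unlike.
Row 5: 1(5,3)–1(5,4)= 1(5,3)–1(6,3)= 1(5,3)–1(6,4)= 1(5,4)–1(5,5)= 1(5,4)–1(6,4)= 1(5,4)–1(6,5)= 1(5,4)–1(6,3)= 1(5,5)–1(6,5)= 1(5,5)–1(6,4)=  → 0/9 unlike.
Row 6: 1(6,3)–1(6,4)= 1(6,3)–1(7,3)= 1(6,3)–1(7,4)= 1(6,3)–1(7,2)= 1(6,4)–1(6,5)= 1(6,4)–1(7,4)= 1(6,4)–1(7,5)= 1(6,4)–1(7,3)= 1(6,5)–1(7,5)= 1(6,5)–1(7,4)=  → 0/10 unlike.
Row 7: 2(7,1)–1(7,2)≠ 1(7,2)–1(7,3)= 1(7,3)–1(7,4)= 1(7,4)–1(7,5)=  → 1/4 unlike.
Total adjacent occupied pairs: 74; unlike-type pairs: 19.

19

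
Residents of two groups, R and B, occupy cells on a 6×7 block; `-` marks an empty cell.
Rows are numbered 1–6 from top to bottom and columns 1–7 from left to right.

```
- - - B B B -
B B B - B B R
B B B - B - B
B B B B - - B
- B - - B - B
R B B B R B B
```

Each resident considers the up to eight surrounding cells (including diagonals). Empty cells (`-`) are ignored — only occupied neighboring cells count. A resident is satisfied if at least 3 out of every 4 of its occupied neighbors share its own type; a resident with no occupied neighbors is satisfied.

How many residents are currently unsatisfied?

6

Row 1: (1,4)B 3/3 ok · (1,5)B 4/4 ok · (1,6)B 3/4 ok
Row 2: (2,1)B 3/3 ok · (2,2)B 5/5 ok · (2,3)B 4/4 ok · (2,5)B 5/5 ok · (2,6)B 5/6 ok · (2,7)R 0/3 unhappy
Row 3: (3,1)B 5/5 ok · (3,2)B 8/8 ok · (3,3)B 6/6 ok · (3,5)B 3/3 ok · (3,7)B 2/3 unhappy
Row 4: (4,1)B 4/4 ok · (4,2)B 6/6 ok · (4,3)B 5/5 ok · (4,4)B 4/4 ok · (4,7)B 2/2 ok
Row 5: (5,2)B 5/6 ok · (5,5)B 3/4 ok · (5,7)B 3/3 ok
Row 6: (6,1)R 0/2 unhappy · (6,2)B 2/3 unhappy · (6,3)B 3/3 ok · (6,4)B 2/3 unhappy · (6,5)R 0/3 unhappy · (6,6)B 3/4 ok · (6,7)B 2/2 ok
Unsatisfied: (2,7), (3,7), (6,1), (6,2), (6,4), (6,5) — 6 in total.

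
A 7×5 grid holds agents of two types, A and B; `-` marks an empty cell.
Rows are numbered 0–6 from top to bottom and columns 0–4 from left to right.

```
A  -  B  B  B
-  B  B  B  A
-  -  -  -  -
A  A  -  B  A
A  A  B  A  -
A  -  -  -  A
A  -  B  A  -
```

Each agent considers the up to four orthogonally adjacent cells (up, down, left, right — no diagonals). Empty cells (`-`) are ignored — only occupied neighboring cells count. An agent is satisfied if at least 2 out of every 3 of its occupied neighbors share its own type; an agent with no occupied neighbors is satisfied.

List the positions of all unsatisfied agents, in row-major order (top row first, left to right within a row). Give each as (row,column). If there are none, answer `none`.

(0,4), (1,4), (3,3), (3,4), (4,2), (4,3), (6,2), (6,3)

(0,0)A 0/0 ok
(0,2)B 2/2 ok
(0,3)B 3/3 ok
(0,4)B 1/2 unhappy
(1,1)B 1/1 ok
(1,2)B 3/3 ok
(1,3)B 2/3 ok
(1,4)A 0/2 unhappy
(3,0)A 2/2 ok
(3,1)A 2/2 ok
(3,3)B 0/2 unhappy
(3,4)A 0/1 unhappy
(4,0)A 3/3 ok
(4,1)A 2/3 ok
(4,2)B 0/2 unhappy
(4,3)A 0/2 unhappy
(5,0)A 2/2 ok
(5,4)A 0/0 ok
(6,0)A 1/1 ok
(6,2)B 0/1 unhappy
(6,3)A 0/1 unhappy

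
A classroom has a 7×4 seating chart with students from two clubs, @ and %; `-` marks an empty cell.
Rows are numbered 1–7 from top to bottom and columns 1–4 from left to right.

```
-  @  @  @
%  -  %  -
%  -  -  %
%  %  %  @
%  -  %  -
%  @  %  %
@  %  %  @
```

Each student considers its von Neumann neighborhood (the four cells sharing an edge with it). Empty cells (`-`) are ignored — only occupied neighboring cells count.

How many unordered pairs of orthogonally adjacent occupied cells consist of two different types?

Scan each occupied cell's neighbors to the right and below so each pair is counted once.
From row 1: 1 unlike of 3 pairs (running 1/3).
From row 2: 0 unlike of 1 pairs (running 1/4).
From row 3: 1 unlike of 2 pairs (running 2/6).
From row 4: 1 unlike of 5 pairs (running 3/11).
From row 5: 0 unlike of 2 pairs (running 3/13).
From row 6: 5 unlike of 7 pairs (running 8/20).
From row 7: 2 unlike of 3 pairs (running 10/23).
Total adjacent occupied pairs: 23; unlike-type pairs: 10.

10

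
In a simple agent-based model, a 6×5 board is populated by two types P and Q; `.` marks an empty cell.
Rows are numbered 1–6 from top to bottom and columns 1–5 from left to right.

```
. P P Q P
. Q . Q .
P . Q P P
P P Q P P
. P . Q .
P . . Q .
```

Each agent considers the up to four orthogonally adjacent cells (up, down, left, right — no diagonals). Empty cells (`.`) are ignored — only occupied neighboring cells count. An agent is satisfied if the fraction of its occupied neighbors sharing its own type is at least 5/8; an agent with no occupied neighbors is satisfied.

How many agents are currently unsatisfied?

(1,2)P 1/2 ✗
(1,3)P 1/2 ✗
(1,4)Q 1/3 ✗
(1,5)P 0/1 ✗
(2,2)Q 0/1 ✗
(2,4)Q 1/2 ✗
(3,1)P 1/1 ✓
(3,3)Q 1/2 ✗
(3,4)P 2/4 ✗
(3,5)P 2/2 ✓
(4,1)P 2/2 ✓
(4,2)P 2/3 ✓
(4,3)Q 1/3 ✗
(4,4)P 2/4 ✗
(4,5)P 2/2 ✓
(5,2)P 1/1 ✓
(5,4)Q 1/2 ✗
(6,1)P 0/0 ✓
(6,4)Q 1/1 ✓
Unsatisfied: (1,2), (1,3), (1,4), (1,5), (2,2), (2,4), (3,3), (3,4), (4,3), (4,4), (5,4) — 11 in total.

11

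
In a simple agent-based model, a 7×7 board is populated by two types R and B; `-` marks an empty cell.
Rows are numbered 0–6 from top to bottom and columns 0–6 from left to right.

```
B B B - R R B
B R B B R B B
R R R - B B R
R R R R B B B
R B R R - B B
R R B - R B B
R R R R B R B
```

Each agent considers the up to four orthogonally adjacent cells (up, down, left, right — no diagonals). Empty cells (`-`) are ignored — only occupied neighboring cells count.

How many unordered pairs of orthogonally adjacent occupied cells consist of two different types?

Scan each occupied cell's neighbors to the right and below so each pair is counted once.
From row 0: 3 unlike of 10 pairs (running 3/10).
From row 1: 8 unlike of 12 pairs (running 11/22).
From row 2: 2 unlike of 10 pairs (running 13/32).
From row 3: 2 unlike of 12 pairs (running 15/44).
From row 4: 4 unlike of 9 pairs (running 19/53).
From row 5: 5 unlike of 10 pairs (running 24/63).
From row 6: 3 unlike of 6 pairs (running 27/69).
Total adjacent occupied pairs: 69; unlike-type pairs: 27.

27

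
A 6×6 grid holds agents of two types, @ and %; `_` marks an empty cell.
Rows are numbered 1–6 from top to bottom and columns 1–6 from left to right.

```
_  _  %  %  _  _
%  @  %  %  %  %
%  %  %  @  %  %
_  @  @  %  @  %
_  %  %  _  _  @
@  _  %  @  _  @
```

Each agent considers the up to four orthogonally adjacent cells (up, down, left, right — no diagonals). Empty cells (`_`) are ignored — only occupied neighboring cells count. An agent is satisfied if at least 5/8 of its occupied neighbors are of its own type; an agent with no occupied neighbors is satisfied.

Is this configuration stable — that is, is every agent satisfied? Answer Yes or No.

No

Row 1: (1,3)% 2/2 ok · (1,4)% 2/2 ok
Row 2: (2,1)% 1/2 unhappy · (2,2)@ 0/3 unhappy · (2,3)% 3/4 ok · (2,4)% 3/4 ok · (2,5)% 3/3 ok · (2,6)% 2/2 ok
Row 3: (3,1)% 2/2 ok · (3,2)% 2/4 unhappy · (3,3)% 2/4 unhappy · (3,4)@ 0/4 unhappy · (3,5)% 2/4 unhappy · (3,6)% 3/3 ok
Row 4: (4,2)@ 1/3 unhappy · (4,3)@ 1/4 unhappy · (4,4)% 0/3 unhappy · (4,5)@ 0/3 unhappy · (4,6)% 1/3 unhappy
Row 5: (5,2)% 1/2 unhappy · (5,3)% 2/3 ok · (5,6)@ 1/2 unhappy
Row 6: (6,1)@ 0/0 ok · (6,3)% 1/2 unhappy · (6,4)@ 0/1 unhappy · (6,6)@ 1/1 ok
For instance (2,1) has only 1/2 same-type neighbors, below 5/8.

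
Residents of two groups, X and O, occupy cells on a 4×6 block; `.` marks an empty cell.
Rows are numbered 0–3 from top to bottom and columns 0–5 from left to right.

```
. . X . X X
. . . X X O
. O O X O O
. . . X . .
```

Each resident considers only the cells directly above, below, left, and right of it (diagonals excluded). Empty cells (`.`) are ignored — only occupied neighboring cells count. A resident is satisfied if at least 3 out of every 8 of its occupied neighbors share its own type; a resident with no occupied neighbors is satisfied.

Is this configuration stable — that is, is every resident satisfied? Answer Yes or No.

No

(0,2)X 0/0 satisfied
(0,4)X 2/2 satisfied
(0,5)X 1/2 satisfied
(1,3)X 2/2 satisfied
(1,4)X 2/4 satisfied
(1,5)O 1/3 not
(2,1)O 1/1 satisfied
(2,2)O 1/2 satisfied
(2,3)X 2/4 satisfied
(2,4)O 1/3 not
(2,5)O 2/2 satisfied
(3,3)X 1/1 satisfied
For instance (1,5) has only 1/3 same-type neighbors, below 3/8.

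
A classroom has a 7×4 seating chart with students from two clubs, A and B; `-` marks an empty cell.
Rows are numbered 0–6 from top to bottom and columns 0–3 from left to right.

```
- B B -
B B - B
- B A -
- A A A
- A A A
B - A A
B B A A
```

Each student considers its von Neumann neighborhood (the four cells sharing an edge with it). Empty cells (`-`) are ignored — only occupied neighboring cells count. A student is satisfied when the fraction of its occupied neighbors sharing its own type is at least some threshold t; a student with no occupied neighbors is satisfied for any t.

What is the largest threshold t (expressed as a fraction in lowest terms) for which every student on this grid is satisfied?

(0,1)B 2/2
(0,2)B 1/1
(1,0)B 1/1
(1,1)B 3/3
(1,3)B — no occupied neighbors
(2,1)B 1/3
(2,2)A 1/2
(3,1)A 2/3
(3,2)A 4/4
(3,3)A 2/2
(4,1)A 2/2
(4,2)A 4/4
(4,3)A 3/3
(5,0)B 1/1
(5,2)A 3/3
(5,3)A 3/3
(6,0)B 2/2
(6,1)B 1/2
(6,2)A 2/3
(6,3)A 2/2
The smallest same-type fraction is 1/3 at (2,1), which reduces to 1/3. Any threshold above that leaves this student unsatisfied.

1/3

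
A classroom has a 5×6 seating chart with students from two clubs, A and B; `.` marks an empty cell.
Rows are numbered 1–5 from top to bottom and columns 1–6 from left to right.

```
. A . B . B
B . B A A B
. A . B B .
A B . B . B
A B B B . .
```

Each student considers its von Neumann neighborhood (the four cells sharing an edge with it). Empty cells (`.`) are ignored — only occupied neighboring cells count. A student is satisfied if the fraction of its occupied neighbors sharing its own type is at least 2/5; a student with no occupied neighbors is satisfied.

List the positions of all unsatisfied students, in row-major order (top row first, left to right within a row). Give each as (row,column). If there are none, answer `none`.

(1,4), (2,3), (2,4), (2,5), (3,2), (4,2)

(1,2)A 0/0 ok
(1,4)B 0/1 unhappy
(1,6)B 1/1 ok
(2,1)B 0/0 ok
(2,3)B 0/1 unhappy
(2,4)A 1/4 unhappy
(2,5)A 1/3 unhappy
(2,6)B 1/2 ok
(3,2)A 0/1 unhappy
(3,4)B 2/3 ok
(3,5)B 1/2 ok
(4,1)A 1/2 ok
(4,2)B 1/3 unhappy
(4,4)B 2/2 ok
(4,6)B 0/0 ok
(5,1)A 1/2 ok
(5,2)B 2/3 ok
(5,3)B 2/2 ok
(5,4)B 2/2 ok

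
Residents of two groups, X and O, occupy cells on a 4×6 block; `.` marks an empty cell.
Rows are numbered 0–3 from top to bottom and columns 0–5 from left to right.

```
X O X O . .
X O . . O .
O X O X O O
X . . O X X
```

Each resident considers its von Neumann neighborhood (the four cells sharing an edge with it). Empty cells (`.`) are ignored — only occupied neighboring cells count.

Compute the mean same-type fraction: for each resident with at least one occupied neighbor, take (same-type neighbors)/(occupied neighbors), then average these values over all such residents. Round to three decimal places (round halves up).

0.255

(0,0)X 1/2
(0,1)O 1/3
(0,2)X 0/2
(0,3)O 0/1
(1,0)X 1/3
(1,1)O 1/3
(1,4)O 1/1
(2,0)O 0/3
(2,1)X 0/3
(2,2)O 0/2
(2,3)X 0/3
(2,4)O 2/4
(2,5)O 1/2
(3,0)X 0/1
(3,3)O 0/2
(3,4)X 1/3
(3,5)X 1/2
Sum over 17 residents: 1/2 + 1/3 + 0/2 + 0/1 + 1/3 + 1/3 + 1/1 + 0/3 + 0/3 + 0/2 + 0/3 + 2/4 + 1/2 + 0/1 + 0/2 + 1/3 + 1/2 = 13/3; mean = 13/3 ÷ 17 = 13/51 = 0.254901… → 0.255.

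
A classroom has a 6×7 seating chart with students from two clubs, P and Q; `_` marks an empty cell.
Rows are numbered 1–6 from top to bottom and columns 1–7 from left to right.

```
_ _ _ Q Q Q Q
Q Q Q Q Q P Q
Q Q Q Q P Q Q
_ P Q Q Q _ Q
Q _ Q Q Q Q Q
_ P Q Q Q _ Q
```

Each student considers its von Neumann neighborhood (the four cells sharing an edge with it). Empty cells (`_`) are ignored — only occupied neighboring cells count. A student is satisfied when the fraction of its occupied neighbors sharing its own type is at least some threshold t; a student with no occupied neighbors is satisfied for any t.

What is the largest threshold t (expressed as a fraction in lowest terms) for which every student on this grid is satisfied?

Row 1: (1,4)Q 2/2 · (1,5)Q 3/3 · (1,6)Q 2/3 · (1,7)Q 2/2
Row 2: (2,1)Q 2/2 · (2,2)Q 3/3 · (2,3)Q 3/3 · (2,4)Q 4/4 · (2,5)Q 2/4 · (2,6)P 0/4 · (2,7)Q 2/3
Row 3: (3,1)Q 2/2 · (3,2)Q 3/4 · (3,3)Q 4/4 · (3,4)Q 3/4 · (3,5)P 0/4 · (3,6)Q 1/3 · (3,7)Q 3/3
Row 4: (4,2)P 0/2 · (4,3)Q 3/4 · (4,4)Q 4/4 · (4,5)Q 2/3 · (4,7)Q 2/2
Row 5: (5,1)Q — no occupied neighbors · (5,3)Q 3/3 · (5,4)Q 4/4 · (5,5)Q 4/4 · (5,6)Q 2/2 · (5,7)Q 3/3
Row 6: (6,2)P 0/1 · (6,3)Q 2/3 · (6,4)Q 3/3 · (6,5)Q 2/2 · (6,7)Q 1/1
The smallest same-type fraction is 0/4 at (2,6), which reduces to 0/1. Any threshold above that leaves this student unsatisfied.

0/1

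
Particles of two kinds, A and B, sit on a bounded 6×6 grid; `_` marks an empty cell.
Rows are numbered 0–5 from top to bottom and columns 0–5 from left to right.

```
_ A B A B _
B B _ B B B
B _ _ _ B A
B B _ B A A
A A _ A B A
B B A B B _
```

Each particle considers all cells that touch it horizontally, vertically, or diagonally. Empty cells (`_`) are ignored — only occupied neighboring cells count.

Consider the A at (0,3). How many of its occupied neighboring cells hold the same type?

Occupied neighbors of (0,3): (0,2)=B, (0,4)=B, (1,3)=B, (1,4)=B.
Same type (A): 0 of 4.

0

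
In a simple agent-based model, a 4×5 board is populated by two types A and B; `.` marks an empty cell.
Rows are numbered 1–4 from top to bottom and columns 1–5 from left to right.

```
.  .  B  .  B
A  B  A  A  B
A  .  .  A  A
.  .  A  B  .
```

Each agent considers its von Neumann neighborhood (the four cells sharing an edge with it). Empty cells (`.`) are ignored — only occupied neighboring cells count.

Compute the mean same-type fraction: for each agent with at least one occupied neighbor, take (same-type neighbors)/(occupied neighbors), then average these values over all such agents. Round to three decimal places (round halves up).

0.417

(1,3)B 0/1
(1,5)B 1/1
(2,1)A 1/2
(2,2)B 0/2
(2,3)A 1/3
(2,4)A 2/3
(2,5)B 1/3
(3,1)A 1/1
(3,4)A 2/3
(3,5)A 1/2
(4,3)A 0/1
(4,4)B 0/2
Sum over 12 agents: 0/1 + 1/1 + 1/2 + 0/2 + 1/3 + 2/3 + 1/3 + 1/1 + 2/3 + 1/2 + 0/1 + 0/2 = 5; mean = 5 ÷ 12 = 5/12 = 0.416666… → 0.417.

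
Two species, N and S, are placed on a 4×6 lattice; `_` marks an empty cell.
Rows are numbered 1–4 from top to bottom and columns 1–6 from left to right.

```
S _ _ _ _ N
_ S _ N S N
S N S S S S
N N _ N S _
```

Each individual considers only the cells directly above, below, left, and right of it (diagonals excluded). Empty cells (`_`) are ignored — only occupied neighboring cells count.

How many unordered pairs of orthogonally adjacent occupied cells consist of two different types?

Scan each occupied cell's neighbors to the right and below so each pair is counted once.
From row 1: 0 unlike of 1 pairs (running 0/1).
From row 2: 5 unlike of 6 pairs (running 5/7).
From row 3: 4 unlike of 9 pairs (running 9/16).
From row 4: 1 unlike of 2 pairs (running 10/18).
Total adjacent occupied pairs: 18; unlike-type pairs: 10.

10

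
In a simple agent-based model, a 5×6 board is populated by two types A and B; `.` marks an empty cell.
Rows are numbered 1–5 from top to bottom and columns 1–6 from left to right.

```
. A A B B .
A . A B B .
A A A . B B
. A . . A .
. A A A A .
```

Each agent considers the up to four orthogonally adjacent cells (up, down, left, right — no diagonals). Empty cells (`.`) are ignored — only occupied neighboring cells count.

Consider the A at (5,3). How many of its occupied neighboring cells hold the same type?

2

Occupied neighbors of (5,3): (5,2)=A, (5,4)=A.
Same type (A): 2 of 2.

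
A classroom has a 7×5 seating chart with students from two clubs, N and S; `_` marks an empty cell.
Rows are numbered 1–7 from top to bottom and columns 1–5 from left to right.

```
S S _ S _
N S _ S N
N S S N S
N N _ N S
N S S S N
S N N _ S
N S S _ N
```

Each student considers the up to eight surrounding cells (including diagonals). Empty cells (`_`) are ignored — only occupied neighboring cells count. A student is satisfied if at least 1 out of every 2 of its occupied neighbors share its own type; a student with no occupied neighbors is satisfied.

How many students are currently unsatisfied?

19

Row 1: (1,1)S 2/3 ✓ · (1,2)S 2/3 ✓ · (1,4)S 1/2 ✓
Row 2: (2,1)N 1/5 ✗ · (2,2)S 4/6 ✓ · (2,4)S 3/5 ✓ · (2,5)N 1/4 ✗
Row 3: (3,1)N 3/5 ✓ · (3,2)S 2/6 ✗ · (3,3)S 3/6 ✓ · (3,4)N 2/6 ✗ · (3,5)S 2/5 ✗
Row 4: (4,1)N 3/5 ✓ · (4,2)N 3/7 ✗ · (4,4)N 2/7 ✗ · (4,5)S 2/5 ✗
Row 5: (5,1)N 3/5 ✓ · (5,2)S 2/7 ✗ · (5,3)S 2/6 ✗ · (5,4)S 3/6 ✓ · (5,5)N 1/4 ✗
Row 6: (6,1)S 2/5 ✗ · (6,2)N 3/8 ✗ · (6,3)N 1/6 ✗ · (6,5)S 1/3 ✗
Row 7: (7,1)N 1/3 ✗ · (7,2)S 2/5 ✗ · (7,3)S 1/3 ✗ · (7,5)N 0/1 ✗
Unsatisfied: (2,1), (2,5), (3,2), (3,4), (3,5), (4,2), (4,4), (4,5), (5,2), (5,3), (5,5), (6,1), (6,2), (6,3), (6,5), (7,1), (7,2), (7,3), (7,5) — 19 in total.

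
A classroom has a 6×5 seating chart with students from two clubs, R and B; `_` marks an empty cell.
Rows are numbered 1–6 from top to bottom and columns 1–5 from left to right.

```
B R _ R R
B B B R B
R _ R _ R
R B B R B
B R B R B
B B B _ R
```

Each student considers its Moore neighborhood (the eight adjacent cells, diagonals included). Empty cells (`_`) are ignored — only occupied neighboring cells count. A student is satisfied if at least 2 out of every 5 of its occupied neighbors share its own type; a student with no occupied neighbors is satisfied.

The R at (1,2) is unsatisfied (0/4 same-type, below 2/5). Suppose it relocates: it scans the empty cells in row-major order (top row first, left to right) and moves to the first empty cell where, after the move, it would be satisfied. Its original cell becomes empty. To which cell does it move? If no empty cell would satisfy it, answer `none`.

Vacating (1,2). Empty cells in order:
  (1,3): 2/4 same-type → satisfied — stop here.

(1,3)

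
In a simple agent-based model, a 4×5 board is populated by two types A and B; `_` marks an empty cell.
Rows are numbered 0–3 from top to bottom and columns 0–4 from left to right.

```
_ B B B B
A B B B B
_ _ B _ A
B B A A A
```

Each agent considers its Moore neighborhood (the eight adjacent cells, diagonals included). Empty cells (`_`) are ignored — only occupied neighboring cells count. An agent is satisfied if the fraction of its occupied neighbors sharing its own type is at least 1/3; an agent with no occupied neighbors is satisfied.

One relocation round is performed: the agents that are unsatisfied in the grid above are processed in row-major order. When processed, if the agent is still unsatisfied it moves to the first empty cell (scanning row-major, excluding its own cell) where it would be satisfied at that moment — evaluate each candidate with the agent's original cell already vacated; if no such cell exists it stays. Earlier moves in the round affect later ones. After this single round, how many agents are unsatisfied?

0

Initially unsatisfied (in order): (1,0).
  (1,0) → (2,3).
Resulting grid:
_ B B B B
_ B B B B
_ _ B A A
B B A A A
All satisfied now.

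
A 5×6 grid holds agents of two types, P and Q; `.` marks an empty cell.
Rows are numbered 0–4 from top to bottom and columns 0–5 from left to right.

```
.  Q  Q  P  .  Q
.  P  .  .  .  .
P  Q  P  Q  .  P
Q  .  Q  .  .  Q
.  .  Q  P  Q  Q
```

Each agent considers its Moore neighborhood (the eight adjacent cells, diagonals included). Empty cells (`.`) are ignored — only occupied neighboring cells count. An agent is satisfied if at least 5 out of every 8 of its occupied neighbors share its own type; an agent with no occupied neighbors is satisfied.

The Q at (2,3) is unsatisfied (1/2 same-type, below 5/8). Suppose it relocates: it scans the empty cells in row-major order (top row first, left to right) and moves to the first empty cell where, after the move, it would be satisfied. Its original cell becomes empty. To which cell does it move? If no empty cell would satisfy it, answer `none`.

(3,1)

Vacating (2,3). Empty cells in order:
  (0,0): 1/2 same-type → still unsatisfied.
  (0,4): 1/2 same-type → still unsatisfied.
  (1,0): 2/4 same-type → still unsatisfied.
  (1,2): 3/6 same-type → still unsatisfied.
  (1,3): 1/3 same-type → still unsatisfied.
  (1,4): 1/3 same-type → still unsatisfied.
  (1,5): 1/2 same-type → still unsatisfied.
  (2,4): 1/2 same-type → still unsatisfied.
  (3,1): 4/6 same-type → satisfied — stop here.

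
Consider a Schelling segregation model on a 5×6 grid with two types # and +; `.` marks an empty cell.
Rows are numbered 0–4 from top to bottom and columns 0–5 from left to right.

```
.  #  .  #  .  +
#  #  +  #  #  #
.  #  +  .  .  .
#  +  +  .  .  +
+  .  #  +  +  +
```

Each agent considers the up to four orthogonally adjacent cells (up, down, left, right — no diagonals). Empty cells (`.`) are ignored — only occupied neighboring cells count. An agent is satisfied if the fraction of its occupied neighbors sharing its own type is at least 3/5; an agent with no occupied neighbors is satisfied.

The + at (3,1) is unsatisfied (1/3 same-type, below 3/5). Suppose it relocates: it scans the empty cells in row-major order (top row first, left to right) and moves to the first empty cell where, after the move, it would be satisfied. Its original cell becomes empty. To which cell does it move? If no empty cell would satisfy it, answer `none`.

Vacating (3,1). Empty cells in order:
  (0,0): 0/2 same-type → still unsatisfied.
  (0,2): 1/3 same-type → still unsatisfied.
  (0,4): 1/3 same-type → still unsatisfied.
  (2,0): 0/3 same-type → still unsatisfied.
  (2,3): 1/2 same-type → still unsatisfied.
  (2,4): 0/1 same-type → still unsatisfied.
  (2,5): 1/2 same-type → still unsatisfied.
  (3,3): 2/2 same-type → satisfied — stop here.

(3,3)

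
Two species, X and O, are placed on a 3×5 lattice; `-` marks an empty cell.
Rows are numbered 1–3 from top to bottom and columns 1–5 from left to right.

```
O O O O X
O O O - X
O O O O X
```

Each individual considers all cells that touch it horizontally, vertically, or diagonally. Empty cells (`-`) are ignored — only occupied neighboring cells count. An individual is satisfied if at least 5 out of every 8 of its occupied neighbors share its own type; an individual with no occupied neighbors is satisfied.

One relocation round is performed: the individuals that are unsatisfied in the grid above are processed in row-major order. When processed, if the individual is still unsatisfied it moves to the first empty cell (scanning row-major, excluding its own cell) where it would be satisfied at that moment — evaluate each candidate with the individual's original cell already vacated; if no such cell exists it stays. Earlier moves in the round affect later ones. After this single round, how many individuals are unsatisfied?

Initially unsatisfied (in order): (1,4), (1,5), (2,5), (3,4), (3,5).
  (1,4): no empty cell satisfies it; stays.
  (1,5): no empty cell satisfies it; stays.
  (2,5): no empty cell satisfies it; stays.
  (3,4): no empty cell satisfies it; stays.
  (3,5): no empty cell satisfies it; stays.
Resulting grid:
O O O O X
O O O - X
O O O O X
Unsatisfied now: (1,4), (1,5), (2,5), (3,4), (3,5).

5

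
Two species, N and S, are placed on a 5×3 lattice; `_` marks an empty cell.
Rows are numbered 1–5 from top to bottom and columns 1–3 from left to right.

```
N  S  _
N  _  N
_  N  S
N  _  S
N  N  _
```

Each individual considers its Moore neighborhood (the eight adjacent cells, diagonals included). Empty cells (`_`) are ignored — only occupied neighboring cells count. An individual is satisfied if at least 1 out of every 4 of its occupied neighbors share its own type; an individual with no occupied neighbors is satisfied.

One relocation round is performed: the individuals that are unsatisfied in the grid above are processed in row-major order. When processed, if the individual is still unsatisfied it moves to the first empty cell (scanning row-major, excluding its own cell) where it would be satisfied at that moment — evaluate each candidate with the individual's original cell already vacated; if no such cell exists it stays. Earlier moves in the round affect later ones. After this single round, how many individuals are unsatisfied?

0

Initially unsatisfied (in order): (1,2).
  (1,2) → (4,2).
Resulting grid:
N _ _
N _ N
_ N S
N S S
N N _
All satisfied now.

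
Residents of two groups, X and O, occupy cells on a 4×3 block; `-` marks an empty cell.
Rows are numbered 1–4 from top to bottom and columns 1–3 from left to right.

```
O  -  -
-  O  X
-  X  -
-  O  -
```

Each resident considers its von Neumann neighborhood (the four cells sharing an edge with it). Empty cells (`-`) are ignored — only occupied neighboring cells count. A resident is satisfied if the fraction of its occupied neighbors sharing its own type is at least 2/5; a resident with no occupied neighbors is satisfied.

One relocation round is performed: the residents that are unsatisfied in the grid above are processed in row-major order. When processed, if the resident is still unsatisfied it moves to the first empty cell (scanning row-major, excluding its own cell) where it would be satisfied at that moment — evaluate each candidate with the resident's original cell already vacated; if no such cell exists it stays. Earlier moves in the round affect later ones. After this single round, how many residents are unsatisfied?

0

Initially unsatisfied (in order): (2,2), (2,3), (3,2), (4,2).
  (2,2) → (1,2).
  (2,3): now satisfied by earlier moves; stays.
  (3,2) → (1,3).
  (4,2): now satisfied by earlier moves; stays.
Resulting grid:
O O X
- - X
- - -
- O -
All satisfied now.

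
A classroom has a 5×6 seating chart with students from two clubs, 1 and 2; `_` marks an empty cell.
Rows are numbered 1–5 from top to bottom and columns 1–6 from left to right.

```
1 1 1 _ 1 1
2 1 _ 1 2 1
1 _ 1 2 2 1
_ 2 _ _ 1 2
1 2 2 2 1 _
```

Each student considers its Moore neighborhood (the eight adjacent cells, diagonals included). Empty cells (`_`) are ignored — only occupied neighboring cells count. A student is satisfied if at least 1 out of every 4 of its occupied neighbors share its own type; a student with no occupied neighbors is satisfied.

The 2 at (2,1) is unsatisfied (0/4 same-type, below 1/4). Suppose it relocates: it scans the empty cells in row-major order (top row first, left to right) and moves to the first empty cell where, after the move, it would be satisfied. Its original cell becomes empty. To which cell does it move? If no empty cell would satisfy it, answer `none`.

(1,4)

Vacating (2,1). Empty cells in order:
  (1,4): 1/4 same-type → satisfied — stop here.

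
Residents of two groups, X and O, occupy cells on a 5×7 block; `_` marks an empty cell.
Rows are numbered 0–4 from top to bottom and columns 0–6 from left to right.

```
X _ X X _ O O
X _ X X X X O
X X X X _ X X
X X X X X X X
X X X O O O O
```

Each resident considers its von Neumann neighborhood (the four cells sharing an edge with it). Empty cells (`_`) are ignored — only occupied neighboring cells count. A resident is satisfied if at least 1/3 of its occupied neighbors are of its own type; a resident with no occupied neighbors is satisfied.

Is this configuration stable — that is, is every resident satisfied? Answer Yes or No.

(0,0)X 1/1 ok
(0,2)X 2/2 ok
(0,3)X 2/2 ok
(0,5)O 1/2 ok
(0,6)O 2/2 ok
(1,0)X 2/2 ok
(1,2)X 3/3 ok
(1,3)X 4/4 ok
(1,4)X 2/2 ok
(1,5)X 2/4 ok
(1,6)O 1/3 ok
(2,0)X 3/3 ok
(2,1)X 3/3 ok
(2,2)X 4/4 ok
(2,3)X 3/3 ok
(2,5)X 3/3 ok
(2,6)X 2/3 ok
(3,0)X 3/3 ok
(3,1)X 4/4 ok
(3,2)X 4/4 ok
(3,3)X 3/4 ok
(3,4)X 2/3 ok
(3,5)X 3/4 ok
(3,6)X 2/3 ok
(4,0)X 2/2 ok
(4,1)X 3/3 ok
(4,2)X 2/3 ok
(4,3)O 1/3 ok
(4,4)O 2/3 ok
(4,5)O 2/3 ok
(4,6)O 1/2 ok
All meet the threshold, so the configuration is stable.

Yes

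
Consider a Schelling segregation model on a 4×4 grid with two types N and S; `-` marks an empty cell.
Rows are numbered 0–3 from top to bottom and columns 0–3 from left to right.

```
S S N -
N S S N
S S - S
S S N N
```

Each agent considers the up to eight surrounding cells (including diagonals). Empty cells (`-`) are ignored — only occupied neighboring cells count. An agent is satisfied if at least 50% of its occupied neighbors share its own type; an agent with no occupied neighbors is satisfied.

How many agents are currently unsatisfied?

5

(0,0)S 2/3 ok
(0,1)S 3/5 ok
(0,2)N 1/4 unhappy
(1,0)N 0/5 unhappy
(1,1)S 5/7 ok
(1,2)S 4/6 ok
(1,3)N 1/3 unhappy
(2,0)S 4/5 ok
(2,1)S 5/7 ok
(2,3)S 1/4 unhappy
(3,0)S 3/3 ok
(3,1)S 3/4 ok
(3,2)N 1/4 unhappy
(3,3)N 1/2 ok
Unsatisfied: (0,2), (1,0), (1,3), (2,3), (3,2) — 5 in total.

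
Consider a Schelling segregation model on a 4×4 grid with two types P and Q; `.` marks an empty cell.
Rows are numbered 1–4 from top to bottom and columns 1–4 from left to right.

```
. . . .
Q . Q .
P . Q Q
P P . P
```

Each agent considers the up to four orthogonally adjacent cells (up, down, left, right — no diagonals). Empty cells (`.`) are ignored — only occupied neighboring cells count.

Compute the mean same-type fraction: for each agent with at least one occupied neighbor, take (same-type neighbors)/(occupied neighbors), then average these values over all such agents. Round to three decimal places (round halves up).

(2,1)Q 0/1
(2,3)Q 1/1
(3,1)P 1/2
(3,3)Q 2/2
(3,4)Q 1/2
(4,1)P 2/2
(4,2)P 1/1
(4,4)P 0/1
Sum over 8 agents: 0/1 + 1/1 + 1/2 + 2/2 + 1/2 + 2/2 + 1/1 + 0/1 = 5; mean = 5 ÷ 8 = 5/8 = 0.625 → 0.625.

0.625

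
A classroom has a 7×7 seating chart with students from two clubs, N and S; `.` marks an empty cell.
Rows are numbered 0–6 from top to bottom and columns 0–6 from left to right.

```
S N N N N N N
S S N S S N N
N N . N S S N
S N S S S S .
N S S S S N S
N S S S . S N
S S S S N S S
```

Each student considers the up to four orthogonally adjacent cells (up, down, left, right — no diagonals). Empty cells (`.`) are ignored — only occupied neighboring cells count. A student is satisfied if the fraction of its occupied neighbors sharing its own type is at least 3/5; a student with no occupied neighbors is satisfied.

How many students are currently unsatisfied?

Row 0: (0,0)S 1/2 unhappy · (0,1)N 1/3 unhappy · (0,2)N 3/3 ok · (0,3)N 2/3 ok · (0,4)N 2/3 ok · (0,5)N 3/3 ok · (0,6)N 2/2 ok
Row 1: (1,0)S 2/3 ok · (1,1)S 1/4 unhappy · (1,2)N 1/3 unhappy · (1,3)S 1/4 unhappy · (1,4)S 2/4 unhappy · (1,5)N 2/4 unhappy · (1,6)N 3/3 ok
Row 2: (2,0)N 1/3 unhappy · (2,1)N 2/3 ok · (2,3)N 0/3 unhappy · (2,4)S 3/4 ok · (2,5)S 2/4 unhappy · (2,6)N 1/2 unhappy
Row 3: (3,0)S 0/3 unhappy · (3,1)N 1/4 unhappy · (3,2)S 2/3 ok · (3,3)S 3/4 ok · (3,4)S 4/4 ok · (3,5)S 2/3 ok
Row 4: (4,0)N 1/3 unhappy · (4,1)S 2/4 unhappy · (4,2)S 4/4 ok · (4,3)S 4/4 ok · (4,4)S 2/3 ok · (4,5)N 0/4 unhappy · (4,6)S 0/2 unhappy
Row 5: (5,0)N 1/3 unhappy · (5,1)S 3/4 ok · (5,2)S 4/4 ok · (5,3)S 3/3 ok · (5,5)S 1/3 unhappy · (5,6)N 0/3 unhappy
Row 6: (6,0)S 1/2 unhappy · (6,1)S 3/3 ok · (6,2)S 3/3 ok · (6,3)S 2/3 ok · (6,4)N 0/2 unhappy · (6,5)S 2/3 ok · (6,6)S 1/2 unhappy
Unsatisfied: (0,0), (0,1), (1,1), (1,2), (1,3), (1,4), (1,5), (2,0), (2,3), (2,5), (2,6), (3,0), (3,1), (4,0), (4,1), (4,5), (4,6), (5,0), (5,5), (5,6), (6,0), (6,4), (6,6) — 23 in total.

23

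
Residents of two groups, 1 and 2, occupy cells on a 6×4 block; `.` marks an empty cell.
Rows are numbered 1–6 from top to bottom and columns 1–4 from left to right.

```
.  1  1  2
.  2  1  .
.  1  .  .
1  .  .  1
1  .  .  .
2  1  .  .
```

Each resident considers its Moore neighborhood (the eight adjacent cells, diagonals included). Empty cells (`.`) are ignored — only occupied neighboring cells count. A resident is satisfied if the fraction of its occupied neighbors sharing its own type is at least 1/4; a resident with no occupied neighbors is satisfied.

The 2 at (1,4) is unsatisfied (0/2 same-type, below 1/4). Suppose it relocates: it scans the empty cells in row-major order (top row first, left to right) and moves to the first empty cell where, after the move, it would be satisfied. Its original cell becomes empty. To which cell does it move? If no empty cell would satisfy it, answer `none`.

Vacating (1,4). Empty cells in order:
  (1,1): 1/2 same-type → satisfied — stop here.

(1,1)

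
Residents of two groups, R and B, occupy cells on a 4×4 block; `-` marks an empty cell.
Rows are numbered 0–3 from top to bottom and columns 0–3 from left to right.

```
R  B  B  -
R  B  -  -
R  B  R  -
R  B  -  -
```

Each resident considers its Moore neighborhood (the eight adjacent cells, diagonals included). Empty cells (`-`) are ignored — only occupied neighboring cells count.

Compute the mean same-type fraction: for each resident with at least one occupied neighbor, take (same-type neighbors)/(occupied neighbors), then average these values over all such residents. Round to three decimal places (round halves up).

0.398

(0,0)R 1/3
(0,1)B 2/4
(0,2)B 2/2
(1,0)R 2/5
(1,1)B 3/7
(2,0)R 2/5
(2,1)B 2/6
(2,2)R 0/3
(3,0)R 1/3
(3,1)B 1/4
Sum over 10 residents: 1/3 + 2/4 + 2/2 + 2/5 + 3/7 + 2/5 + 2/6 + 0/3 + 1/3 + 1/4 = 557/140; mean = 557/140 ÷ 10 = 557/1400 = 0.397857… → 0.398.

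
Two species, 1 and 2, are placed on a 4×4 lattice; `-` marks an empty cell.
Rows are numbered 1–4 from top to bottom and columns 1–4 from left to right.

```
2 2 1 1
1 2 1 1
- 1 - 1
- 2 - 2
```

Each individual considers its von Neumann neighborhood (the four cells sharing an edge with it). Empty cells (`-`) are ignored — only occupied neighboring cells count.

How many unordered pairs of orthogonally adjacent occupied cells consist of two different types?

7

Scan each occupied cell's neighbors to the right and below so each pair is counted once.
From row 1: 2 unlike of 7 pairs (running 2/7).
From row 2: 3 unlike of 5 pairs (running 5/12).
From row 3: 2 unlike of 2 pairs (running 7/14).
Total adjacent occupied pairs: 14; unlike-type pairs: 7.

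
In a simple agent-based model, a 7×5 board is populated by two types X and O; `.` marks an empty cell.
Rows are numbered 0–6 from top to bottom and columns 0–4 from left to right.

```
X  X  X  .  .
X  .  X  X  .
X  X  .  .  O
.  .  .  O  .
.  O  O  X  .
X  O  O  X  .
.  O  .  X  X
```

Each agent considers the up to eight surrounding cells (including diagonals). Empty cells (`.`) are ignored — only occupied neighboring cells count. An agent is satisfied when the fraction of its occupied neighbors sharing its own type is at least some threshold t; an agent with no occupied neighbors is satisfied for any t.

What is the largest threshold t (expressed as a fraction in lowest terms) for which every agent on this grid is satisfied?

0/1

(0,0)X 2/2
(0,1)X 4/4
(0,2)X 3/3
(1,0)X 4/4
(1,2)X 4/4
(1,3)X 2/3
(2,0)X 2/2
(2,1)X 3/3
(2,4)O 1/2
(3,3)O 2/3
(4,1)O 3/4
(4,2)O 4/6
(4,3)X 1/4
(5,0)X 0/3
(5,1)O 4/5
(5,2)O 4/7
(5,3)X 3/5
(6,1)O 2/3
(6,3)X 2/3
(6,4)X 2/2
The smallest same-type fraction is 0/3 at (5,0), which reduces to 0/1. Any threshold above that leaves this agent unsatisfied.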